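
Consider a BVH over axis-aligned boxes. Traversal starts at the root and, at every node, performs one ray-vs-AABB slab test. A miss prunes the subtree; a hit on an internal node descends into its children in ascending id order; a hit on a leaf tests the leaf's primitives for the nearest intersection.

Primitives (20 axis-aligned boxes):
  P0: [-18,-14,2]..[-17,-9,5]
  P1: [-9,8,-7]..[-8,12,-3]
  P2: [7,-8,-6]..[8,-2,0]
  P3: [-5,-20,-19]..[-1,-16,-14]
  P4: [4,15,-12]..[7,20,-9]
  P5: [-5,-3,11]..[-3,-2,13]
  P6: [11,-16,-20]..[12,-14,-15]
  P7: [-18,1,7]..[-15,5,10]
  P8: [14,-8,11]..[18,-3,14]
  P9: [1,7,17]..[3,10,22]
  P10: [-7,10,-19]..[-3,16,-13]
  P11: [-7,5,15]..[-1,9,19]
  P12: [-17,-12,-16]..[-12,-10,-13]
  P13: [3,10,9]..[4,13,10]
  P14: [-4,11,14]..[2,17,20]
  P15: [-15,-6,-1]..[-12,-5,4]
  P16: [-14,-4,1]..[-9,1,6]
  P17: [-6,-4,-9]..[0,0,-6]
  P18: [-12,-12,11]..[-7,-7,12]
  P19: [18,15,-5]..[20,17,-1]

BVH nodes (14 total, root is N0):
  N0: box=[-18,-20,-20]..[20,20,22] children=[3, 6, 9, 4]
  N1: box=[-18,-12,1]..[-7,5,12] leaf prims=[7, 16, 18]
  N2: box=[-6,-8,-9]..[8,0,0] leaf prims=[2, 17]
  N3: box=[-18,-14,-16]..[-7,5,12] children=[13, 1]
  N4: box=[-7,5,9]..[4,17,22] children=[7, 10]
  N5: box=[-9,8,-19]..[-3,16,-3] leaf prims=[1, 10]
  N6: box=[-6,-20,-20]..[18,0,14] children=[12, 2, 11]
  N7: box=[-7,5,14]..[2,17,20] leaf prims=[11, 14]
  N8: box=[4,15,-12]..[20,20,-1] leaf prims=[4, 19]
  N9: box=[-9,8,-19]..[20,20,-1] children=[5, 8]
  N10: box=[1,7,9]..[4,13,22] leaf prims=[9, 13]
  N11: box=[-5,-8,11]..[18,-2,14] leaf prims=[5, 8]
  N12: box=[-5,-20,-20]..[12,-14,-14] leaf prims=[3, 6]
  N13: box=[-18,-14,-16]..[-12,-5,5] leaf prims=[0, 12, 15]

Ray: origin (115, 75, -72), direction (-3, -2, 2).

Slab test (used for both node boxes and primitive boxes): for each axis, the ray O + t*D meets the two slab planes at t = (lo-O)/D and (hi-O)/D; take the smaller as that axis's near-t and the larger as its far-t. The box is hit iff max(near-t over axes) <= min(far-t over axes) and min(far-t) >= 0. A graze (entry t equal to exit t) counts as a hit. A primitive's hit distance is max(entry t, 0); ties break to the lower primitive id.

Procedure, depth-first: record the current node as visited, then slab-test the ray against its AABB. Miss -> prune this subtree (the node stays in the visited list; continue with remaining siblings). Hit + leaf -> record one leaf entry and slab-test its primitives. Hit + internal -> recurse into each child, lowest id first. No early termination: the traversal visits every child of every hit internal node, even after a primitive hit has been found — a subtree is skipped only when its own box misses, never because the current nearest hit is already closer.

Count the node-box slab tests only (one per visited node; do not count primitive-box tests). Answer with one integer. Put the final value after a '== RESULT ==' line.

Traverse from the root:
N0 x:[95/3,133/3] y:[55/2,95/2] z:[26,47] -> hit [95/3,133/3], descend [3, 4, 6, 9]
  N3 x:[122/3,133/3] y:[35,89/2] z:[28,42] -> hit [122/3,42], descend [1, 13]
    N1 x:[122/3,133/3] y:[35,87/2] z:[73/2,42] -> hit [122/3,42] leaf, test {P7(miss), P16(miss), P18@t=83/2}
    N13 x:[127/3,133/3] y:[40,89/2] z:[28,77/2] -> miss, prune
  N4 x:[37,122/3] y:[29,35] z:[81/2,47] -> miss, prune
  N6 x:[97/3,121/3] y:[75/2,95/2] z:[26,43] -> hit [75/2,121/3], descend [2, 11, 12]
    N2 x:[107/3,121/3] y:[75/2,83/2] z:[63/2,36] -> miss, prune
    N11 x:[97/3,40] y:[77/2,83/2] z:[83/2,43] -> miss, prune
    N12 x:[103/3,40] y:[89/2,95/2] z:[26,29] -> miss, prune
  N9 x:[95/3,124/3] y:[55/2,67/2] z:[53/2,71/2] -> hit [95/3,67/2], descend [5, 8]
    N5 x:[118/3,124/3] y:[59/2,67/2] z:[53/2,69/2] -> miss, prune
    N8 x:[95/3,37] y:[55/2,30] z:[30,71/2] -> miss, prune

order=[0, 3, 1, 13, 4, 6, 2, 11, 12, 9, 5, 8]  |boxes|=12  |leaves|=1  hit=P18

== RESULT ==
12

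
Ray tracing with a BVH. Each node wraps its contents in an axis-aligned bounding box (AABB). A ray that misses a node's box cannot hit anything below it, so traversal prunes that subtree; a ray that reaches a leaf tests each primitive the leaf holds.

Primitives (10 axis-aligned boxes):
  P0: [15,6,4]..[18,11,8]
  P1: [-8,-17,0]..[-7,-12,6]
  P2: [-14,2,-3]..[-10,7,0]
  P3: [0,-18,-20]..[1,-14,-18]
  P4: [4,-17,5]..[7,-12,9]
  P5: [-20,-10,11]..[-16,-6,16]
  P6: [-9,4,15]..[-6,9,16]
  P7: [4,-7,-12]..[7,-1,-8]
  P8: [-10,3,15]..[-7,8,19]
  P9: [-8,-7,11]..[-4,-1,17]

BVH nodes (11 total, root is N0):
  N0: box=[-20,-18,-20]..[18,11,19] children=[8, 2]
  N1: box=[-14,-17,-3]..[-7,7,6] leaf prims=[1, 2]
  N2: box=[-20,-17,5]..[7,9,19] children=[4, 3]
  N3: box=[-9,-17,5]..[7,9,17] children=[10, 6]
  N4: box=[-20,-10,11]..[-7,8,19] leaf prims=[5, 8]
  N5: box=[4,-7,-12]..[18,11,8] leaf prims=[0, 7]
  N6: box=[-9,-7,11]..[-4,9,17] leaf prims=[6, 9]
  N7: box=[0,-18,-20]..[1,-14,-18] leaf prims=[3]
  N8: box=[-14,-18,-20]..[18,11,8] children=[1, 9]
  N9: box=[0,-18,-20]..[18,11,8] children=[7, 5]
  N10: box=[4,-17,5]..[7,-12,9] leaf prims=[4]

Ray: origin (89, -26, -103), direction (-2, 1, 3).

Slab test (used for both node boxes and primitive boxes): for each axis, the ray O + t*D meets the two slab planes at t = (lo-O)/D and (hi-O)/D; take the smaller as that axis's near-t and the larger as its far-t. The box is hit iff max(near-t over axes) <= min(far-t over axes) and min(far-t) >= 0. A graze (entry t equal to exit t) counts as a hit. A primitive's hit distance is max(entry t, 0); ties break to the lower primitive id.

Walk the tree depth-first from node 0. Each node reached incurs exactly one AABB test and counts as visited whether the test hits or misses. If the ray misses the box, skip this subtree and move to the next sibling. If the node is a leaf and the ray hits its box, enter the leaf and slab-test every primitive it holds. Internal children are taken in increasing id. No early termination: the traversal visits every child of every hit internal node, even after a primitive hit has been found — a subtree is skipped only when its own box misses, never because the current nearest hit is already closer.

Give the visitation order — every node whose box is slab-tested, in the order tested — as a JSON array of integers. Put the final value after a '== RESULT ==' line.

Trace the traversal:
N0 x:[71/2,109/2] y:[8,37] z:[83/3,122/3] -> hit [71/2,37], descend [2, 8]
  N2 x:[41,109/2] y:[9,35] z:[36,122/3] -> miss, prune
  N8 x:[71/2,103/2] y:[8,37] z:[83/3,37] -> hit [71/2,37], descend [1, 9]
    N1 x:[48,103/2] y:[9,33] z:[100/3,109/3] -> miss, prune
    N9 x:[71/2,89/2] y:[8,37] z:[83/3,37] -> hit [71/2,37], descend [5, 7]
      N5 x:[71/2,85/2] y:[19,37] z:[91/3,37] -> hit [71/2,37] leaf, test {P0@t=107/3, P7(miss)}
      N7 x:[44,89/2] y:[8,12] z:[83/3,85/3] -> miss, prune

Visited [0, 2, 8, 1, 9, 5, 7]. Tests: 7 box, 1 leaf. Nearest: P0.

== RESULT ==
[0, 2, 8, 1, 9, 5, 7]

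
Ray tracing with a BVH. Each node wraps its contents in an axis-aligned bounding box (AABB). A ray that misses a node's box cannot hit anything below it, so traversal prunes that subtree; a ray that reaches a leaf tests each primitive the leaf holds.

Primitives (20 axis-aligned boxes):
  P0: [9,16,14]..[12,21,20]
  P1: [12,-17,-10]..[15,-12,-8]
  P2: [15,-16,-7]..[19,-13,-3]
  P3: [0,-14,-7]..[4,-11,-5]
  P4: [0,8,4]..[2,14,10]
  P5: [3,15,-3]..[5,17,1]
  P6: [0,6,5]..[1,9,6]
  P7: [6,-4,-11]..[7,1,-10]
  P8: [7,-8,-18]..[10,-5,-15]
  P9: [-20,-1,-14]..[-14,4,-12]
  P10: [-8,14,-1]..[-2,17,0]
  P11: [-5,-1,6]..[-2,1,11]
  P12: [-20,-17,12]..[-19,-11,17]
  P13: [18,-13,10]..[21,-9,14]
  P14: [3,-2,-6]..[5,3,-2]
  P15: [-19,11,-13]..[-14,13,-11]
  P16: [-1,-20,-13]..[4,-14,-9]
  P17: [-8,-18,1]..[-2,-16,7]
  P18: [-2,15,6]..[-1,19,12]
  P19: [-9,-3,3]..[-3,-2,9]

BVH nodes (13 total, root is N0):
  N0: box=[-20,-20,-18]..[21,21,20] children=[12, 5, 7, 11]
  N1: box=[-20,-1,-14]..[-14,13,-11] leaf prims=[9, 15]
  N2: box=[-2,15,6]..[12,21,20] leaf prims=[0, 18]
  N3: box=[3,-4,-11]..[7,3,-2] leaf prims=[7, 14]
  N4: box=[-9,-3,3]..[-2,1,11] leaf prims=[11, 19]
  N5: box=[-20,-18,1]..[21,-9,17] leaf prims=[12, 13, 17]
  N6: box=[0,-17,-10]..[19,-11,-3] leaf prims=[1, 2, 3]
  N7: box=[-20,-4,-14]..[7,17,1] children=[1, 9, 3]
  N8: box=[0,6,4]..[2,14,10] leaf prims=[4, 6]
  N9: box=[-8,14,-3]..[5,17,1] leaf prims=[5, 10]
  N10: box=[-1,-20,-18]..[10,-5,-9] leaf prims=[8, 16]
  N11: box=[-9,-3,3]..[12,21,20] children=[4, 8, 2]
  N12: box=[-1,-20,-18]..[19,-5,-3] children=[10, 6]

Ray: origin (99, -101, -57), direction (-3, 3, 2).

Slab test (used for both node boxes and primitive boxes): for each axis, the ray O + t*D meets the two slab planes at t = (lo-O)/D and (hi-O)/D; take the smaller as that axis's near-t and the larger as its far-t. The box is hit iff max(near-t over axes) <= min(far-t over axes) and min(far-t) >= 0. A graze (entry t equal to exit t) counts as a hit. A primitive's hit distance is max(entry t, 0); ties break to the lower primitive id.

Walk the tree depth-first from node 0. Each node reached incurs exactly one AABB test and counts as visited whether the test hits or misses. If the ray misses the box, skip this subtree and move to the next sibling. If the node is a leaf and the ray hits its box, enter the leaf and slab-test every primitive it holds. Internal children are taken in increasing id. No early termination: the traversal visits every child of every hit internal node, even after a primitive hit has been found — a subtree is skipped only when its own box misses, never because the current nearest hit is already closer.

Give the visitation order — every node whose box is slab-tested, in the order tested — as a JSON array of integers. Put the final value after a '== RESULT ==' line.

Traverse from the root:
N0 x:[26,119/3] y:[27,122/3] z:[39/2,77/2] -> hit [27,77/2], descend [5, 7, 11, 12]
  N5 x:[26,119/3] y:[83/3,92/3] z:[29,37] -> hit [29,92/3] leaf, test {P12(miss), P13(miss), P17(miss)}
  N7 x:[92/3,119/3] y:[97/3,118/3] z:[43/2,29] -> miss, prune
  N11 x:[29,36] y:[98/3,122/3] z:[30,77/2] -> hit [98/3,36], descend [2, 4, 8]
    N2 x:[29,101/3] y:[116/3,122/3] z:[63/2,77/2] -> miss, prune
    N4 x:[101/3,36] y:[98/3,34] z:[30,34] -> hit [101/3,34] leaf, test {P11@t=101/3, P19(miss)}
    N8 x:[97/3,33] y:[107/3,115/3] z:[61/2,67/2] -> miss, prune
  N12 x:[80/3,100/3] y:[27,32] z:[39/2,27] -> hit [27,27], descend [6, 10]
    N6 x:[80/3,33] y:[28,30] z:[47/2,27] -> miss, prune
    N10 x:[89/3,100/3] y:[27,32] z:[39/2,24] -> miss, prune

Summary -> nodes [0, 5, 7, 11, 2, 4, 8, 12, 6, 10]; box-tests=10; leaf-entries=2; first=P11

== RESULT ==
[0, 5, 7, 11, 2, 4, 8, 12, 6, 10]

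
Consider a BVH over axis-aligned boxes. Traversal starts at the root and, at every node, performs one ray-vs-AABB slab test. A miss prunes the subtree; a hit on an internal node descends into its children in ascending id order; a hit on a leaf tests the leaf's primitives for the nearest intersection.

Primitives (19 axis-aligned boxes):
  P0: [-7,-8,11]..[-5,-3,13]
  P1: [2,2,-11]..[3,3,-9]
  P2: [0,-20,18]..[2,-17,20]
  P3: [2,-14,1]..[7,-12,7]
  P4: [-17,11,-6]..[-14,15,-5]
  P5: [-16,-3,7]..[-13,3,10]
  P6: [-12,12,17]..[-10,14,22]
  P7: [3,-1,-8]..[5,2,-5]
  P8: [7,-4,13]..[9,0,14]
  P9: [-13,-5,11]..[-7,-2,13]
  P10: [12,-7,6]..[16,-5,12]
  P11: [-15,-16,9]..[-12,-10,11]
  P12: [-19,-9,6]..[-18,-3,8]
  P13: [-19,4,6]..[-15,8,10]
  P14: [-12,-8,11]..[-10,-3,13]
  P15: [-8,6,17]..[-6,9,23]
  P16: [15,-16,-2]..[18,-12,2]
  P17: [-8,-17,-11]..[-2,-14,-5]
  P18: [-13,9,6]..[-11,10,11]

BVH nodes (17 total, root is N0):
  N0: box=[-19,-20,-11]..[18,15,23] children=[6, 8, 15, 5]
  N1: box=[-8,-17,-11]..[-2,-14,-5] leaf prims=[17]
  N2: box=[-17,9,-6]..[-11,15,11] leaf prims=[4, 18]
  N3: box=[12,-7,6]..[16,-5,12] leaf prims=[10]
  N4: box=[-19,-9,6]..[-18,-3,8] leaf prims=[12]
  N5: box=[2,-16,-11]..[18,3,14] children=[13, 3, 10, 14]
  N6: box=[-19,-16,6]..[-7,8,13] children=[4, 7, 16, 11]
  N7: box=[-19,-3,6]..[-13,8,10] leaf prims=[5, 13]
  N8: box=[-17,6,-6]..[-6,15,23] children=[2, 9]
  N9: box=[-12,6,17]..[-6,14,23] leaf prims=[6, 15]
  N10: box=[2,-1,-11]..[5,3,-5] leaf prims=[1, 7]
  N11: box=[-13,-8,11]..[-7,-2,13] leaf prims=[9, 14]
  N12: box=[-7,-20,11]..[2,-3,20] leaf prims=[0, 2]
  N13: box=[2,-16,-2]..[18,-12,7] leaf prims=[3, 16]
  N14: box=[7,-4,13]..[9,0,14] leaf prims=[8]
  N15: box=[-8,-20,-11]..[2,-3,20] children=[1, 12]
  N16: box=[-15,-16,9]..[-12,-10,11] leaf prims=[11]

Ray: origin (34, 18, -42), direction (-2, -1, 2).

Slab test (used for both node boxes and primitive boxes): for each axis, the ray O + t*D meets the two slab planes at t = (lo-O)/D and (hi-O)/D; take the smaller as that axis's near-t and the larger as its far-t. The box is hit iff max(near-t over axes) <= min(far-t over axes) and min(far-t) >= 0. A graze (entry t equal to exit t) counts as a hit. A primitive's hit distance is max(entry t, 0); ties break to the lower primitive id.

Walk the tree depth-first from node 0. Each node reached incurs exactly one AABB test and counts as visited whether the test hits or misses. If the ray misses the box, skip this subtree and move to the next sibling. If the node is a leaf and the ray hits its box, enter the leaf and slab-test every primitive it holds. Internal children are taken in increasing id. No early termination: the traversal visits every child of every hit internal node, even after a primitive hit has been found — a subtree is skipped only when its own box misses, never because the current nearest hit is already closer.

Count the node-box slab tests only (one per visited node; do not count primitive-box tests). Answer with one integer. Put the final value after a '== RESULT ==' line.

Traverse from the root:
N0 x:[8,53/2] y:[3,38] z:[31/2,65/2] -> hit [31/2,53/2], descend [5, 6, 8, 15]
  N5 x:[8,16] y:[15,34] z:[31/2,28] -> hit [31/2,16], descend [3, 10, 13, 14]
    N3 x:[9,11] y:[23,25] z:[24,27] -> miss, prune
    N10 x:[29/2,16] y:[15,19] z:[31/2,37/2] -> hit [31/2,16] leaf, test {P1@t=31/2, P7(miss)}
    N13 x:[8,16] y:[30,34] z:[20,49/2] -> miss, prune
    N14 x:[25/2,27/2] y:[18,22] z:[55/2,28] -> miss, prune
  N6 x:[41/2,53/2] y:[10,34] z:[24,55/2] -> hit [24,53/2], descend [4, 7, 11, 16]
    N4 x:[26,53/2] y:[21,27] z:[24,25] -> miss, prune
    N7 x:[47/2,53/2] y:[10,21] z:[24,26] -> miss, prune
    N11 x:[41/2,47/2] y:[20,26] z:[53/2,55/2] -> miss, prune
    N16 x:[23,49/2] y:[28,34] z:[51/2,53/2] -> miss, prune
  N8 x:[20,51/2] y:[3,12] z:[18,65/2] -> miss, prune
  N15 x:[16,21] y:[21,38] z:[31/2,31] -> hit [21,21], descend [1, 12]
    N1 x:[18,21] y:[32,35] z:[31/2,37/2] -> miss, prune
    N12 x:[16,41/2] y:[21,38] z:[53/2,31] -> miss, prune

Visited [0, 5, 3, 10, 13, 14, 6, 4, 7, 11, 16, 8, 15, 1, 12]. Tests: 15 box, 1 leaf. Nearest: P1.

== RESULT ==
15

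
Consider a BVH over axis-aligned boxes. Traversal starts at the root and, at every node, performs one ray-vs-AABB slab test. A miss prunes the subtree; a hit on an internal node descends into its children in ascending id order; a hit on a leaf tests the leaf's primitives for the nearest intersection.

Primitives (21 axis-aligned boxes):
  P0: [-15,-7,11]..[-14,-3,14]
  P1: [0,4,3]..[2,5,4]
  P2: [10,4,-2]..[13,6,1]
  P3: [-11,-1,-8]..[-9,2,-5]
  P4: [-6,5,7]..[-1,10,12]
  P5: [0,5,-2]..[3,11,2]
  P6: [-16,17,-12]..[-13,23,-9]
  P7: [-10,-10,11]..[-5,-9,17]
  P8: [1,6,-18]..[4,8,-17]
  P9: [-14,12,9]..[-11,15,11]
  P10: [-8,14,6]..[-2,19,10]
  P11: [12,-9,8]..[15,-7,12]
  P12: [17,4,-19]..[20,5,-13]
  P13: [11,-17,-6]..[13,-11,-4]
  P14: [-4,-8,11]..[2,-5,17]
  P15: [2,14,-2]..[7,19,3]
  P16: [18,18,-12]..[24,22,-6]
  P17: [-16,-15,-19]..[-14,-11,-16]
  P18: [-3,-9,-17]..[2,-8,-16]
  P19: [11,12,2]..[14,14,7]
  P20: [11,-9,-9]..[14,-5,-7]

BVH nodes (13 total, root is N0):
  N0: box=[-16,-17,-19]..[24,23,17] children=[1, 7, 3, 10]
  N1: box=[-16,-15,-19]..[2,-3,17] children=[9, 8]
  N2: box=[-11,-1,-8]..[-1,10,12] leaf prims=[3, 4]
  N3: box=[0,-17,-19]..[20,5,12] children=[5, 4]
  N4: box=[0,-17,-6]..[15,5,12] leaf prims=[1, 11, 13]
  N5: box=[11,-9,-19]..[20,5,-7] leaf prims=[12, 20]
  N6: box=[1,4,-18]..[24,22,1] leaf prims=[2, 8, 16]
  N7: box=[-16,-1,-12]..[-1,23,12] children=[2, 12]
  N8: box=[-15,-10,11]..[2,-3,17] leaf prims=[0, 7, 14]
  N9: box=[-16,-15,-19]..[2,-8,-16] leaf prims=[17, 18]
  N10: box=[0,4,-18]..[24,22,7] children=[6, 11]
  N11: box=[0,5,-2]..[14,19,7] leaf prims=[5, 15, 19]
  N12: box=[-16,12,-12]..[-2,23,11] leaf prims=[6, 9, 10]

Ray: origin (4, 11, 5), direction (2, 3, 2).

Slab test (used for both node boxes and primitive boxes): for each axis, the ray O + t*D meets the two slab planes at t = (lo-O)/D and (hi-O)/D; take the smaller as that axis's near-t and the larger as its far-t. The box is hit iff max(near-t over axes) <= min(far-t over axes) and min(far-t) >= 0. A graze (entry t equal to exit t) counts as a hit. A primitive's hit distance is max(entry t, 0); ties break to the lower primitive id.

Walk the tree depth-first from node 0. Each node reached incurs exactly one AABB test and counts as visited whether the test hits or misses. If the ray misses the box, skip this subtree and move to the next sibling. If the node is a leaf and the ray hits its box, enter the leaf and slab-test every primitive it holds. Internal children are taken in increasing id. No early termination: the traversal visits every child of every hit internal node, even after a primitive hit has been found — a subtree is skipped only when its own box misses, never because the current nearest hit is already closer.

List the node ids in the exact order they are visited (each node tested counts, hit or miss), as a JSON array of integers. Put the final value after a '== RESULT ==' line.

Walk:
N0 x:[-10,10] y:[-28/3,4] z:[-12,6] -> hit [-28/3,4], descend [1, 3, 7, 10]
  N1 x:[-10,-1] y:[-26/3,-14/3] z:[-12,6] -> miss, prune
  N3 x:[-2,8] y:[-28/3,-2] z:[-12,7/2] -> miss, prune
  N7 x:[-10,-5/2] y:[-4,4] z:[-17/2,7/2] -> miss, prune
  N10 x:[-2,10] y:[-7/3,11/3] z:[-23/2,1] -> hit [-2,1], descend [6, 11]
    N6 x:[-3/2,10] y:[-7/3,11/3] z:[-23/2,-2] -> miss, prune
    N11 x:[-2,5] y:[-2,8/3] z:[-7/2,1] -> hit [-2,1] leaf, test {P5(miss), P15(miss), P19(miss)}

7 AABB tests over nodes [0, 1, 3, 7, 10, 6, 11]; 1 leaf entered; closest miss.

== RESULT ==
[0, 1, 3, 7, 10, 6, 11]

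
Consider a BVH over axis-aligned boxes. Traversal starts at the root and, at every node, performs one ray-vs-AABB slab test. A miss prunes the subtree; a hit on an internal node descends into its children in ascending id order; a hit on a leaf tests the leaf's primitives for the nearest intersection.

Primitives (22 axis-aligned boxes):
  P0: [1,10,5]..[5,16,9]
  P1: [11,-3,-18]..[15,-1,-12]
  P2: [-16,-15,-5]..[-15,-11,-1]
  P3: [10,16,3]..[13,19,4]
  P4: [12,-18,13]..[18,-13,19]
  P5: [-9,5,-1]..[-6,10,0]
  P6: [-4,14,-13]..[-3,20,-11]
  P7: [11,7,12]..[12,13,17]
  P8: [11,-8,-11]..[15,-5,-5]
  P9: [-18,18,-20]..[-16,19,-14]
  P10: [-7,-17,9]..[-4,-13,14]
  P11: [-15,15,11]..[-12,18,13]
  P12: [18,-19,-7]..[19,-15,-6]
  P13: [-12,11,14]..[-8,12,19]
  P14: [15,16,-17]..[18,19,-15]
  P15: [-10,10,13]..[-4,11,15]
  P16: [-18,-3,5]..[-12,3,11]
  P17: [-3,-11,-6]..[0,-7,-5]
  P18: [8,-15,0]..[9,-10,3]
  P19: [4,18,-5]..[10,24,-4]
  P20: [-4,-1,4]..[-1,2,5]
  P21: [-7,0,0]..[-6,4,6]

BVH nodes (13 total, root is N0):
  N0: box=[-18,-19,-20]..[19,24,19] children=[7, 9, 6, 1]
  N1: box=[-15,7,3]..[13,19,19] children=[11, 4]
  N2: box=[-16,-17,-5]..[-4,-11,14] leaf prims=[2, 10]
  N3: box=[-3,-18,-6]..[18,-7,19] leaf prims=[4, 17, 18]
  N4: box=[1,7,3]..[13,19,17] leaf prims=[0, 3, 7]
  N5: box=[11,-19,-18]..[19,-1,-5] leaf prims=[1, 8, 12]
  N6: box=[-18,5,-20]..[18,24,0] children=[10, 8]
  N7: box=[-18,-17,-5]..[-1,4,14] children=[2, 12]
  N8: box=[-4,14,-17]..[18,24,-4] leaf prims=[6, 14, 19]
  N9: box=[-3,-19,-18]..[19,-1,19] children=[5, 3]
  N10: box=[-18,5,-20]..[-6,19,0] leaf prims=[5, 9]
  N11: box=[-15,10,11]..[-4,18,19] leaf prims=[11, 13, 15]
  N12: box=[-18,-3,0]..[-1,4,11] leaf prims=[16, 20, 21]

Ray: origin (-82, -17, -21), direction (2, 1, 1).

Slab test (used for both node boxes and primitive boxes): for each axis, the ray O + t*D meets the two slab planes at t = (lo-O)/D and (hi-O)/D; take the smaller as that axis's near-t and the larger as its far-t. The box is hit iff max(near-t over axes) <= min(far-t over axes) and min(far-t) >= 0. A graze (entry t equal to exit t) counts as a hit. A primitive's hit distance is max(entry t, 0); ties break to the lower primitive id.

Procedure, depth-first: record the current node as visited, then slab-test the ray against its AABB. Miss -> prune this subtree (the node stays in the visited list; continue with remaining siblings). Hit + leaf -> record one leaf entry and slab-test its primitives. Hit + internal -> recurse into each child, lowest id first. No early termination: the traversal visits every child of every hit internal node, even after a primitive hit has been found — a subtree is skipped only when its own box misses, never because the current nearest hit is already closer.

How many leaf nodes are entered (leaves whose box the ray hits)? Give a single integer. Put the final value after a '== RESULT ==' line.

Trace the traversal:
N0 x:[32,101/2] y:[-2,41] z:[1,40] -> hit [32,40], descend [1, 6, 7, 9]
  N1 x:[67/2,95/2] y:[24,36] z:[24,40] -> hit [67/2,36], descend [4, 11]
    N4 x:[83/2,95/2] y:[24,36] z:[24,38] -> miss, prune
    N11 x:[67/2,39] y:[27,35] z:[32,40] -> hit [67/2,35] leaf, test {P11@t=67/2, P13(miss), P15(miss)}
  N6 x:[32,50] y:[22,41] z:[1,21] -> miss, prune
  N7 x:[32,81/2] y:[0,21] z:[16,35] -> miss, prune
  N9 x:[79/2,101/2] y:[-2,16] z:[3,40] -> miss, prune

7 AABB tests over nodes [0, 1, 4, 11, 6, 7, 9]; 1 leaf entered; closest P11.

== RESULT ==
1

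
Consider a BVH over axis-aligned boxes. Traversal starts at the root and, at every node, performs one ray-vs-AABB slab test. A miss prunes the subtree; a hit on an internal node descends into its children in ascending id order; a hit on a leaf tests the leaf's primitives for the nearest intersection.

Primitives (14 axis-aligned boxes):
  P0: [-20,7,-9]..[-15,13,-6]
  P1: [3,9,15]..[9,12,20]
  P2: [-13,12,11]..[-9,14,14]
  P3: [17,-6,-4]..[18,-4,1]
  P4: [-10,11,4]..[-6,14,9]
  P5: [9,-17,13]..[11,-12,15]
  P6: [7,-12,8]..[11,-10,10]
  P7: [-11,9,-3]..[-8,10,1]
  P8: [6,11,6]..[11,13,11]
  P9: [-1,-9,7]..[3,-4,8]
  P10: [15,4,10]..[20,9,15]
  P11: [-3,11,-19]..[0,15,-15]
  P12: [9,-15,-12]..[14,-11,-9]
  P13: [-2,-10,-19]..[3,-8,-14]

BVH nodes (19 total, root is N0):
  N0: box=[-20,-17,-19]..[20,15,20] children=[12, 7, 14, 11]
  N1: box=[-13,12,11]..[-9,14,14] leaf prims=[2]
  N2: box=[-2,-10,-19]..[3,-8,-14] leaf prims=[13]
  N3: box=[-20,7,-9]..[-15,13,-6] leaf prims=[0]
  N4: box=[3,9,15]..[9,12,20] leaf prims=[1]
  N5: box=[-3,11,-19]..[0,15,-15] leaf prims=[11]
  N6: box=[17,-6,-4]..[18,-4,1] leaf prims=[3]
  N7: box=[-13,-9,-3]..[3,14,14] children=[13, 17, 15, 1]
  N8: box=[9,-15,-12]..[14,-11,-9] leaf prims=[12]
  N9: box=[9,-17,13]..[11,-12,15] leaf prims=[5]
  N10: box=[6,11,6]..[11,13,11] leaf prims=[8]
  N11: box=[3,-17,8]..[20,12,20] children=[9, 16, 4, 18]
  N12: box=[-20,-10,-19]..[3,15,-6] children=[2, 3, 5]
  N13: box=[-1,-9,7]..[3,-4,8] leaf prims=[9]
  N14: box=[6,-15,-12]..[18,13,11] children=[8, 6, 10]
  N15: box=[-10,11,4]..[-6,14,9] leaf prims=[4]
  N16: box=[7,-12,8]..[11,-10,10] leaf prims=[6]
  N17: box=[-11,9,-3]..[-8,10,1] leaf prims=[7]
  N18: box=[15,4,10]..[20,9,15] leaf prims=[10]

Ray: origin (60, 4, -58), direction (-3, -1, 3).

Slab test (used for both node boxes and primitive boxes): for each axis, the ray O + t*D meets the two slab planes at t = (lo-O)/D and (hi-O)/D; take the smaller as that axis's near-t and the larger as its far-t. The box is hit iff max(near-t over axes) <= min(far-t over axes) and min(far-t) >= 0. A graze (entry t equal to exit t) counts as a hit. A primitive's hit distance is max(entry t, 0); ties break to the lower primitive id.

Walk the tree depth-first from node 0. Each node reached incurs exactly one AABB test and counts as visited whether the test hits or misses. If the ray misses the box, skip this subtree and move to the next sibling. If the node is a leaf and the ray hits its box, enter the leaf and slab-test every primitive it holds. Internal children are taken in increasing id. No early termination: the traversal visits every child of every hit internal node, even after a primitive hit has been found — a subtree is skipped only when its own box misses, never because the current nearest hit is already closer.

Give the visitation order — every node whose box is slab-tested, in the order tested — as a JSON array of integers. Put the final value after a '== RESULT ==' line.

Walk:
N0 x:[40/3,80/3] y:[-11,21] z:[13,26] -> hit [40/3,21], descend [7, 11, 12, 14]
  N7 x:[19,73/3] y:[-10,13] z:[55/3,24] -> miss, prune
  N11 x:[40/3,19] y:[-8,21] z:[22,26] -> miss, prune
  N12 x:[19,80/3] y:[-11,14] z:[13,52/3] -> miss, prune
  N14 x:[14,18] y:[-9,19] z:[46/3,23] -> hit [46/3,18], descend [6, 8, 10]
    N6 x:[14,43/3] y:[8,10] z:[18,59/3] -> miss, prune
    N8 x:[46/3,17] y:[15,19] z:[46/3,49/3] -> hit [46/3,49/3] leaf, test {P12@t=46/3}
    N10 x:[49/3,18] y:[-9,-7] z:[64/3,23] -> miss, prune

Visited [0, 7, 11, 12, 14, 6, 8, 10]. Tests: 8 box, 1 leaf. Nearest: P12.

== RESULT ==
[0, 7, 11, 12, 14, 6, 8, 10]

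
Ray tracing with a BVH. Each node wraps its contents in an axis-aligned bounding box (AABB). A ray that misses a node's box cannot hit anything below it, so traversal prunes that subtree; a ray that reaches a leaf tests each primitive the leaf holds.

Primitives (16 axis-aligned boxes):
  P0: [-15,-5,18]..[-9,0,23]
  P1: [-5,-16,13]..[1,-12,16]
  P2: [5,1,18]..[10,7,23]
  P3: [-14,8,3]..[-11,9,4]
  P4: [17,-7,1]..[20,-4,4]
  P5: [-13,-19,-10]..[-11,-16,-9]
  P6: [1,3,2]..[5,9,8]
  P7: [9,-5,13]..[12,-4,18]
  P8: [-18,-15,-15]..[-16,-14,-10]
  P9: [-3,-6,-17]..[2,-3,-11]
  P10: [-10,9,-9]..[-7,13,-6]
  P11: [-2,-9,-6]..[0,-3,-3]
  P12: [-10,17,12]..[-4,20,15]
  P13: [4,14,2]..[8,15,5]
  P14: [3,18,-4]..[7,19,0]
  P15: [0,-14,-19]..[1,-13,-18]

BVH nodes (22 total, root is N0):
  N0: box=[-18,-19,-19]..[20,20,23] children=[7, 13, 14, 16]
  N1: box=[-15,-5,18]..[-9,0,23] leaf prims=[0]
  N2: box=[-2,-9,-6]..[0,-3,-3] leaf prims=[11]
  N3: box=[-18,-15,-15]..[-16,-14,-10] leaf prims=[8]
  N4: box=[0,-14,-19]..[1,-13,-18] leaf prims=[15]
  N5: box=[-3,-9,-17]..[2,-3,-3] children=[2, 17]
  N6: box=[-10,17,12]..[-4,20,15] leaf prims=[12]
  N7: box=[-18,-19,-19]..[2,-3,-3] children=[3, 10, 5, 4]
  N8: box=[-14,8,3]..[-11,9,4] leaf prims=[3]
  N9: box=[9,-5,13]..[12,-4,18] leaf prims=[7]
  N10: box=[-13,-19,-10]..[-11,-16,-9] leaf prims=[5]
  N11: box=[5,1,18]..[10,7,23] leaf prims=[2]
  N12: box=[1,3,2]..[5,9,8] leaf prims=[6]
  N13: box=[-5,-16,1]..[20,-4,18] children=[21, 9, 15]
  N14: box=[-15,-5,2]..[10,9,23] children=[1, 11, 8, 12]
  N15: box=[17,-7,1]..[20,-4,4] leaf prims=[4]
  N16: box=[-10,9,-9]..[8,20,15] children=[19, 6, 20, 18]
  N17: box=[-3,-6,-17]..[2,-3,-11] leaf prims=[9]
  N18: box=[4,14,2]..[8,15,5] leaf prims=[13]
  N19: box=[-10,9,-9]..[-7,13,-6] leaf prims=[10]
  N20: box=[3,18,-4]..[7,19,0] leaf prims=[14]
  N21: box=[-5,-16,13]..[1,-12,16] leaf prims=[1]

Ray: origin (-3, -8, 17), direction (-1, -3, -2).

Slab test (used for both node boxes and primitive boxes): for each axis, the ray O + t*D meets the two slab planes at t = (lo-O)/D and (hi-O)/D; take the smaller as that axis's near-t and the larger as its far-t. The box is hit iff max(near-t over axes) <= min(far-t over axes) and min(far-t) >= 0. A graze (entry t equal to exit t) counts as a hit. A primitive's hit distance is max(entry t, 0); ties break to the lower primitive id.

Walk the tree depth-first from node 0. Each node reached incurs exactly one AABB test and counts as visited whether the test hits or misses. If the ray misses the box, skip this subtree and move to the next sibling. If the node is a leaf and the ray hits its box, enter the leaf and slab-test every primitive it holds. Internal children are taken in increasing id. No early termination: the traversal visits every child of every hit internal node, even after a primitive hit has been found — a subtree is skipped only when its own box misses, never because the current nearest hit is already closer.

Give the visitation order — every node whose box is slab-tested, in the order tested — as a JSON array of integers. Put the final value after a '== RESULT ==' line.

Traverse from the root:
N0 x:[-23,15] y:[-28/3,11/3] z:[-3,18] -> hit [-3,11/3], descend [7, 13, 14, 16]
  N7 x:[-5,15] y:[-5/3,11/3] z:[10,18] -> miss, prune
  N13 x:[-23,2] y:[-4/3,8/3] z:[-1/2,8] -> hit [-1/2,2], descend [9, 15, 21]
    N9 x:[-15,-12] y:[-4/3,-1] z:[-1/2,2] -> miss, prune
    N15 x:[-23,-20] y:[-4/3,-1/3] z:[13/2,8] -> miss, prune
    N21 x:[-4,2] y:[4/3,8/3] z:[1/2,2] -> hit [4/3,2] leaf, test {P1@t=4/3}
  N14 x:[-13,12] y:[-17/3,-1] z:[-3,15/2] -> miss, prune
  N16 x:[-11,7] y:[-28/3,-17/3] z:[1,13] -> miss, prune

order=[0, 7, 13, 9, 15, 21, 14, 16]  |boxes|=8  |leaves|=1  hit=P1

== RESULT ==
[0, 7, 13, 9, 15, 21, 14, 16]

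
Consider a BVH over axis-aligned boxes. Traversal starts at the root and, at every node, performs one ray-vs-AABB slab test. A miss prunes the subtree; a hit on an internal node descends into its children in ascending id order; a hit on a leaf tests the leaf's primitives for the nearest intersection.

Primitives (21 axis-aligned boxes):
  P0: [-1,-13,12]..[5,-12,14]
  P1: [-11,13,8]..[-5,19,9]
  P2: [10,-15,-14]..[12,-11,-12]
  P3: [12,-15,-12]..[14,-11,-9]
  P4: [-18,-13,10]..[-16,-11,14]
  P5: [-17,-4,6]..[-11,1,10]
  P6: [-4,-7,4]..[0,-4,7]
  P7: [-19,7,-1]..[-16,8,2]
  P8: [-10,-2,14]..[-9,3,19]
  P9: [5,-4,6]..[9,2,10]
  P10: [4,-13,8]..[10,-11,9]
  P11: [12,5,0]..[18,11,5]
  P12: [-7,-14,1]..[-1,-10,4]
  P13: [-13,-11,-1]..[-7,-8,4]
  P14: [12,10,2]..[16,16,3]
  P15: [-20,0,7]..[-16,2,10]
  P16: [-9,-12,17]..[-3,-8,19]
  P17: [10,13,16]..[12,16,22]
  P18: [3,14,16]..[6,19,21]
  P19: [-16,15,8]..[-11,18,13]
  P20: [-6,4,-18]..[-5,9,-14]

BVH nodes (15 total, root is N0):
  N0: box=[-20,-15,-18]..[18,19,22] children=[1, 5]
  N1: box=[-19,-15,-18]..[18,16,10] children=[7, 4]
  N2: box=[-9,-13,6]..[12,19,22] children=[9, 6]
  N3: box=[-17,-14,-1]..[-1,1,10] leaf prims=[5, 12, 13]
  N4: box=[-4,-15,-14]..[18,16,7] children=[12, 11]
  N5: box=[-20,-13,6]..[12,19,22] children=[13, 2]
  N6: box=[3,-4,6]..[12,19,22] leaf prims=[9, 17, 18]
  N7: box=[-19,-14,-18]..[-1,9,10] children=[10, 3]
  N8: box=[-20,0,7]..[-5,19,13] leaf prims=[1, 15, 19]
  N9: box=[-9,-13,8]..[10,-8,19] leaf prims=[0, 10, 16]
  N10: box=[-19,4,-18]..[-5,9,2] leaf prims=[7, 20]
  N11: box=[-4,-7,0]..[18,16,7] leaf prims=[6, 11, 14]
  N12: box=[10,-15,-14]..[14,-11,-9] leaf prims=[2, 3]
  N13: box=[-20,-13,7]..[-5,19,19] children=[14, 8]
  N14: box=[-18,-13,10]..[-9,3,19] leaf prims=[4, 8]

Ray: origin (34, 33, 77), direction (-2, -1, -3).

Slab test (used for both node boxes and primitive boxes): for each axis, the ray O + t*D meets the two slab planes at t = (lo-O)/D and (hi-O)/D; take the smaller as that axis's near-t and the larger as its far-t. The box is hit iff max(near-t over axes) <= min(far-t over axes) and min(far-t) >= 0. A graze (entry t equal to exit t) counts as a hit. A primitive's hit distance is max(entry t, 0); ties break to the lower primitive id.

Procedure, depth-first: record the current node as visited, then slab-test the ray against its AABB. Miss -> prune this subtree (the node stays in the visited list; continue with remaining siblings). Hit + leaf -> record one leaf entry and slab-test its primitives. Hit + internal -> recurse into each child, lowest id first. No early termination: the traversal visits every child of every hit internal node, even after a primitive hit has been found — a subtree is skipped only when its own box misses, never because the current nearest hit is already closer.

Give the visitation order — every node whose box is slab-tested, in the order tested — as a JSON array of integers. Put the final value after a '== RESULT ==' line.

Trace the traversal:
N0 x:[8,27] y:[14,48] z:[55/3,95/3] -> hit [55/3,27], descend [1, 5]
  N1 x:[8,53/2] y:[17,48] z:[67/3,95/3] -> hit [67/3,53/2], descend [4, 7]
    N4 x:[8,19] y:[17,48] z:[70/3,91/3] -> miss, prune
    N7 x:[35/2,53/2] y:[24,47] z:[67/3,95/3] -> hit [24,53/2], descend [3, 10]
      N3 x:[35/2,51/2] y:[32,47] z:[67/3,26] -> miss, prune
      N10 x:[39/2,53/2] y:[24,29] z:[25,95/3] -> hit [25,53/2] leaf, test {P7@t=25, P20(miss)}
  N5 x:[11,27] y:[14,46] z:[55/3,71/3] -> hit [55/3,71/3], descend [2, 13]
    N2 x:[11,43/2] y:[14,46] z:[55/3,71/3] -> hit [55/3,43/2], descend [6, 9]
      N6 x:[11,31/2] y:[14,37] z:[55/3,71/3] -> miss, prune
      N9 x:[12,43/2] y:[41,46] z:[58/3,23] -> miss, prune
    N13 x:[39/2,27] y:[14,46] z:[58/3,70/3] -> hit [39/2,70/3], descend [8, 14]
      N8 x:[39/2,27] y:[14,33] z:[64/3,70/3] -> hit [64/3,70/3] leaf, test {P1(miss), P15(miss), P19(miss)}
      N14 x:[43/2,26] y:[30,46] z:[58/3,67/3] -> miss, prune

Summary -> nodes [0, 1, 4, 7, 3, 10, 5, 2, 6, 9, 13, 8, 14]; box-tests=13; leaf-entries=2; first=P7

== RESULT ==
[0, 1, 4, 7, 3, 10, 5, 2, 6, 9, 13, 8, 14]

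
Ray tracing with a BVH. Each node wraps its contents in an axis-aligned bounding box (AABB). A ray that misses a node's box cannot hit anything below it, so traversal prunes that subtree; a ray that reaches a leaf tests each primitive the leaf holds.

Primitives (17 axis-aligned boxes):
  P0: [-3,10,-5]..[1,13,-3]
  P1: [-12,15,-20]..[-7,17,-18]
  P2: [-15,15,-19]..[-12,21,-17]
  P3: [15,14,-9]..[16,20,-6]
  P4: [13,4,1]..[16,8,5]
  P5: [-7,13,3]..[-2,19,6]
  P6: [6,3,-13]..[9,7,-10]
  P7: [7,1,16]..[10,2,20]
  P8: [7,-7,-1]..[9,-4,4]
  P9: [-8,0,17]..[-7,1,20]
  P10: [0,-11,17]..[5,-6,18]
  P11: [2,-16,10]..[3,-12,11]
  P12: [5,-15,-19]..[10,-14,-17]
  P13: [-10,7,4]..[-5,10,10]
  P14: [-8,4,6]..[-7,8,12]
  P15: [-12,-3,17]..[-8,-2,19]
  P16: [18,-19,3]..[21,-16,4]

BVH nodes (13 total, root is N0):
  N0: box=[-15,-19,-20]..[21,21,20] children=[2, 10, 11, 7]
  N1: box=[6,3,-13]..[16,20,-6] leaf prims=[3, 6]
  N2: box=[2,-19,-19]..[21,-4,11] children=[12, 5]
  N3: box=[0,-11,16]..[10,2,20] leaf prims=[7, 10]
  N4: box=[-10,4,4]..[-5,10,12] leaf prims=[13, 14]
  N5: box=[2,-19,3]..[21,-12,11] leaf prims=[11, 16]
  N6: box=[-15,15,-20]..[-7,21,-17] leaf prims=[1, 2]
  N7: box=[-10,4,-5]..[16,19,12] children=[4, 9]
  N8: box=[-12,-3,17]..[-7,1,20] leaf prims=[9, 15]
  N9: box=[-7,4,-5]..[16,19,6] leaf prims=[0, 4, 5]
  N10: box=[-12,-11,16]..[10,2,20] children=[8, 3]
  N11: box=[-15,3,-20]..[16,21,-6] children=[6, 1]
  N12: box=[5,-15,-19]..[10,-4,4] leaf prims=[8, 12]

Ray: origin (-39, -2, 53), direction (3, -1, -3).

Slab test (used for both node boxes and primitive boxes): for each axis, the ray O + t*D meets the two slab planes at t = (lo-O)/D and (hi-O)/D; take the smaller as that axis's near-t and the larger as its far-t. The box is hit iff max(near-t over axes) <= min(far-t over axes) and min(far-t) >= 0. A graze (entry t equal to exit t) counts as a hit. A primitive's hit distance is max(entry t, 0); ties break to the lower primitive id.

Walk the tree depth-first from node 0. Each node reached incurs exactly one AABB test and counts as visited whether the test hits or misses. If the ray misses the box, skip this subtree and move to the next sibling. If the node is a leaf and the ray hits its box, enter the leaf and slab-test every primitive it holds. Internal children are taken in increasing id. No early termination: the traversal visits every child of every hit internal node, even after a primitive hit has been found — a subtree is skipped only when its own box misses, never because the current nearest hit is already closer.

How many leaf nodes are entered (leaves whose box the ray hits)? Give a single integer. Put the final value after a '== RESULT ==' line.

Walk:
N0 x:[8,20] y:[-23,17] z:[11,73/3] -> hit [11,17], descend [2, 7, 10, 11]
  N2 x:[41/3,20] y:[2,17] z:[14,24] -> hit [14,17], descend [5, 12]
    N5 x:[41/3,20] y:[10,17] z:[14,50/3] -> hit [14,50/3] leaf, test {P11@t=14, P16(miss)}
    N12 x:[44/3,49/3] y:[2,13] z:[49/3,24] -> miss, prune
  N7 x:[29/3,55/3] y:[-21,-6] z:[41/3,58/3] -> miss, prune
  N10 x:[9,49/3] y:[-4,9] z:[11,37/3] -> miss, prune
  N11 x:[8,55/3] y:[-23,-5] z:[59/3,73/3] -> miss, prune

7 AABB tests over nodes [0, 2, 5, 12, 7, 10, 11]; 1 leaf entered; closest P11.

== RESULT ==
1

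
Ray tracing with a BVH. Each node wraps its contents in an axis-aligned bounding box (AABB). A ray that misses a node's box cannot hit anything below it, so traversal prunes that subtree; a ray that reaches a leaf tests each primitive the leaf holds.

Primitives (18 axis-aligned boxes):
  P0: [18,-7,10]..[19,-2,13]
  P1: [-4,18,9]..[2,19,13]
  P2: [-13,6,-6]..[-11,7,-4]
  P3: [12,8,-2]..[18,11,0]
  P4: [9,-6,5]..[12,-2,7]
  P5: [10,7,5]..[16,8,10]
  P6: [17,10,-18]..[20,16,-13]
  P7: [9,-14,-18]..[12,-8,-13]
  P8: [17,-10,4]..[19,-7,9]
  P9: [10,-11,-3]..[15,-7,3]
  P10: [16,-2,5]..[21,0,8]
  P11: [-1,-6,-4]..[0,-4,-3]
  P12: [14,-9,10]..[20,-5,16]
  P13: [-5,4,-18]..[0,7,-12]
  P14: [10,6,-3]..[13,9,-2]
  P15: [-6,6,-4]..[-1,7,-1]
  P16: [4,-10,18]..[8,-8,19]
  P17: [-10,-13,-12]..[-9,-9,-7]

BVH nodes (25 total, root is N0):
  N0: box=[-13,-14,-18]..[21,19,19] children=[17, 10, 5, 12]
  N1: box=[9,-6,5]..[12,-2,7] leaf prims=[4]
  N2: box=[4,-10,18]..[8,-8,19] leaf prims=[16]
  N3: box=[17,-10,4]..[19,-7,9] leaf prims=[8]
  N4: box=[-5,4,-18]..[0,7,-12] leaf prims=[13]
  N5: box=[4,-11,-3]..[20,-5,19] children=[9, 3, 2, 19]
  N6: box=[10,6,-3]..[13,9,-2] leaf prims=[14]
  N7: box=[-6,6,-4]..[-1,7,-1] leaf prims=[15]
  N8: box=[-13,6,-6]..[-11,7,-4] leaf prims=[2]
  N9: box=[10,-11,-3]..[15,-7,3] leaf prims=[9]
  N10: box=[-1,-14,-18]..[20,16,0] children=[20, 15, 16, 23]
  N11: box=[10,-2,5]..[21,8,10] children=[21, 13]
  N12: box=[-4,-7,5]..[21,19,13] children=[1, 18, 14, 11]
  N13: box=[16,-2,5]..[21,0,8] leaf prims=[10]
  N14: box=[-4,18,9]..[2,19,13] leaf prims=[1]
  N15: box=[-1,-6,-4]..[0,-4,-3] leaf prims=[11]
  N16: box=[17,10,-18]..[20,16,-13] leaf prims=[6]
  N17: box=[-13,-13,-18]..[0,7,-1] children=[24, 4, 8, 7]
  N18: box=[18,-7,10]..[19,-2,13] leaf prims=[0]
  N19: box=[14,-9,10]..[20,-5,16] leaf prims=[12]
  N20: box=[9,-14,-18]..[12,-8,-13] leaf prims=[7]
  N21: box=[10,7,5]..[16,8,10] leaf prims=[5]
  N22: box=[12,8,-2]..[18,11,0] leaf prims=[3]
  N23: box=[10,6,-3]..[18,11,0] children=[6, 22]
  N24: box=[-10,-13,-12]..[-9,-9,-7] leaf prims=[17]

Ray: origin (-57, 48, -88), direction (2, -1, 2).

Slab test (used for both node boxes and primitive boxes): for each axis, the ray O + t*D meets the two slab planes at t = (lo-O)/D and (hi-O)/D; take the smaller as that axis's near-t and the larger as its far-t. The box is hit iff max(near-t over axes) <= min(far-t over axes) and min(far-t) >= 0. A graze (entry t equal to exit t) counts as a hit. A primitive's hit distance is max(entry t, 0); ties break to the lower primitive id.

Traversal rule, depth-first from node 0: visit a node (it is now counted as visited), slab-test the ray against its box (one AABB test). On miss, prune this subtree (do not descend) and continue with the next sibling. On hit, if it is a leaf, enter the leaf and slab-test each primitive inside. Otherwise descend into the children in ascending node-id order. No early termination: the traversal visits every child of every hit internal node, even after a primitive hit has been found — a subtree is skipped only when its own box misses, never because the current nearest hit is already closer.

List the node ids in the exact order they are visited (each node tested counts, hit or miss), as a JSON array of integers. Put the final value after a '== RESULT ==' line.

Traverse from the root:
N0 x:[22,39] y:[29,62] z:[35,107/2] -> hit [35,39], descend [5, 10, 12, 17]
  N5 x:[61/2,77/2] y:[53,59] z:[85/2,107/2] -> miss, prune
  N10 x:[28,77/2] y:[32,62] z:[35,44] -> hit [35,77/2], descend [15, 16, 20, 23]
    N15 x:[28,57/2] y:[52,54] z:[42,85/2] -> miss, prune
    N16 x:[37,77/2] y:[32,38] z:[35,75/2] -> hit [37,75/2] leaf, test {P6@t=37}
    N20 x:[33,69/2] y:[56,62] z:[35,75/2] -> miss, prune
    N23 x:[67/2,75/2] y:[37,42] z:[85/2,44] -> miss, prune
  N12 x:[53/2,39] y:[29,55] z:[93/2,101/2] -> miss, prune
  N17 x:[22,57/2] y:[41,61] z:[35,87/2] -> miss, prune

9 AABB tests over nodes [0, 5, 10, 15, 16, 20, 23, 12, 17]; 1 leaf entered; closest P6.

== RESULT ==
[0, 5, 10, 15, 16, 20, 23, 12, 17]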